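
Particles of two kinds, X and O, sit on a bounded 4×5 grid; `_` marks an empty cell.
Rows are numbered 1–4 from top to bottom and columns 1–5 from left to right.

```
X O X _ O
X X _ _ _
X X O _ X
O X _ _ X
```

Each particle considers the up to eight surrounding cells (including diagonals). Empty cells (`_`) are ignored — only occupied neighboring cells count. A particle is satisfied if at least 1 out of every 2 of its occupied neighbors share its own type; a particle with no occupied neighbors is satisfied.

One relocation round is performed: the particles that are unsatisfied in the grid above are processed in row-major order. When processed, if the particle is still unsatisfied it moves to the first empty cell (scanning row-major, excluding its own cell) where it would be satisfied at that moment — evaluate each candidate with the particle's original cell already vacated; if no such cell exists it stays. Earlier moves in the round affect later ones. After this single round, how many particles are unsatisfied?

Initially unsatisfied (in order): (1,2), (3,3), (4,1).
  (1,2) → (1,4).
  (3,3) → (2,4).
  (4,1) → (2,5).
Resulting grid:
X _ X O O
X X _ O O
X X _ _ X
_ X _ _ X
Unsatisfied now: (1,3), (3,5).

2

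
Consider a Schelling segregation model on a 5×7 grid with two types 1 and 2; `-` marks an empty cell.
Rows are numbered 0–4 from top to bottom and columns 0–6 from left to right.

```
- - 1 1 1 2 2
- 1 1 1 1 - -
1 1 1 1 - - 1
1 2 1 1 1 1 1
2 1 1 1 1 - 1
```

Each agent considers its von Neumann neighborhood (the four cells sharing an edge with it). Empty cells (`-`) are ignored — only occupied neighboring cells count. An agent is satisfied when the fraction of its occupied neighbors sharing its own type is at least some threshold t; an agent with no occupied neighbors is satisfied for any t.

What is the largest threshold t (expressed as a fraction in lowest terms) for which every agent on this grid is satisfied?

(0,2)1 2/2
(0,3)1 3/3
(0,4)1 2/3
(0,5)2 1/2
(0,6)2 1/1
(1,1)1 2/2
(1,2)1 4/4
(1,3)1 4/4
(1,4)1 2/2
(2,0)1 2/2
(2,1)1 3/4
(2,2)1 4/4
(2,3)1 3/3
(2,6)1 1/1
(3,0)1 1/3
(3,1)2 0/4
(3,2)1 3/4
(3,3)1 4/4
(3,4)1 3/3
(3,5)1 2/2
(3,6)1 3/3
(4,0)2 0/2
(4,1)1 1/3
(4,2)1 3/3
(4,3)1 3/3
(4,4)1 2/2
(4,6)1 1/1
The smallest same-type fraction is 0/4 at (3,1), which reduces to 0/1. Any threshold above that leaves this agent unsatisfied.

0/1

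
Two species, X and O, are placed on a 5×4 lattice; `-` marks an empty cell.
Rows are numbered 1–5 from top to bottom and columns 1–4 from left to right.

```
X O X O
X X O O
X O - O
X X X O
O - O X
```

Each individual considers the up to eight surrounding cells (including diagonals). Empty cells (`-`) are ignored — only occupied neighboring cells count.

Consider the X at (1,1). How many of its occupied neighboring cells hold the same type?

2

Occupied neighbors of (1,1): (1,2)=O, (2,1)=X, (2,2)=X.
Same type (X): 2 of 3.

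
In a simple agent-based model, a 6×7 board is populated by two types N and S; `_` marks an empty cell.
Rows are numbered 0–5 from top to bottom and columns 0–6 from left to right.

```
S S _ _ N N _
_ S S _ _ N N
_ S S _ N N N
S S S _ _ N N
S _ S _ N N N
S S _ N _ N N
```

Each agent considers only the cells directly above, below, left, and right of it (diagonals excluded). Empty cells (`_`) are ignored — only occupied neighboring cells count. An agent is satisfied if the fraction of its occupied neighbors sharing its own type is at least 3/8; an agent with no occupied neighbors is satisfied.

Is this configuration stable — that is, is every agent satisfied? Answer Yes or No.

(0,0)S 1/1 ✓
(0,1)S 2/2 ✓
(0,4)N 1/1 ✓
(0,5)N 2/2 ✓
(1,1)S 3/3 ✓
(1,2)S 2/2 ✓
(1,5)N 3/3 ✓
(1,6)N 2/2 ✓
(2,1)S 3/3 ✓
(2,2)S 3/3 ✓
(2,4)N 1/1 ✓
(2,5)N 4/4 ✓
(2,6)N 3/3 ✓
(3,0)S 2/2 ✓
(3,1)S 3/3 ✓
(3,2)S 3/3 ✓
(3,5)N 3/3 ✓
(3,6)N 3/3 ✓
(4,0)S 2/2 ✓
(4,2)S 1/1 ✓
(4,4)N 1/1 ✓
(4,5)N 4/4 ✓
(4,6)N 3/3 ✓
(5,0)S 2/2 ✓
(5,1)S 1/1 ✓
(5,3)N 0/0 ✓
(5,5)N 2/2 ✓
(5,6)N 2/2 ✓
All meet the threshold, so the configuration is stable.

Yes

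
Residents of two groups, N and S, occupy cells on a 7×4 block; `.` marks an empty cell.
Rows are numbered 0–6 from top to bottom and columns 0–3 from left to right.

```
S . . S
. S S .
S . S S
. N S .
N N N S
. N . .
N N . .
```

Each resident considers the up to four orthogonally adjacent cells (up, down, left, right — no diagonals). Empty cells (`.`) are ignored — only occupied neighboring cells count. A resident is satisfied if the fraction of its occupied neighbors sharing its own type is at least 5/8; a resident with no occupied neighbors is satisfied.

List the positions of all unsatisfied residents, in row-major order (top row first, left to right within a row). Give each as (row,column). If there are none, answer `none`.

(0,0)S 0/0 ✓
(0,3)S 0/0 ✓
(1,1)S 1/1 ✓
(1,2)S 2/2 ✓
(2,0)S 0/0 ✓
(2,2)S 3/3 ✓
(2,3)S 1/1 ✓
(3,1)N 1/2 ✗
(3,2)S 1/3 ✗
(4,0)N 1/1 ✓
(4,1)N 4/4 ✓
(4,2)N 1/3 ✗
(4,3)S 0/1 ✗
(5,1)N 2/2 ✓
(6,0)N 1/1 ✓
(6,1)N 2/2 ✓

(3,1), (3,2), (4,2), (4,3)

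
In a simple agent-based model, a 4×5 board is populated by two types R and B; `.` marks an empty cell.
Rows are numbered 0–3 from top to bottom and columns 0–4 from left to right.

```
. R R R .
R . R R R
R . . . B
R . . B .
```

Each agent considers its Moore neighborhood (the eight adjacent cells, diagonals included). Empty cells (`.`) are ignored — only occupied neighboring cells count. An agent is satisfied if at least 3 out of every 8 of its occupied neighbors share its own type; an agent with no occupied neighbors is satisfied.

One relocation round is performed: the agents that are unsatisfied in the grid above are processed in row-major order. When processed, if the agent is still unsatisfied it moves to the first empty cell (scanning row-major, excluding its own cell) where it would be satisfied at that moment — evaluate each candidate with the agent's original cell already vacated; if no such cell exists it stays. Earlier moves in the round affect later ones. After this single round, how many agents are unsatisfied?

0

Initially unsatisfied (in order): (2,4).
  (2,4) → (3,2).
Resulting grid:
. R R R .
R . R R R
R . . . .
R . B B .
All satisfied now.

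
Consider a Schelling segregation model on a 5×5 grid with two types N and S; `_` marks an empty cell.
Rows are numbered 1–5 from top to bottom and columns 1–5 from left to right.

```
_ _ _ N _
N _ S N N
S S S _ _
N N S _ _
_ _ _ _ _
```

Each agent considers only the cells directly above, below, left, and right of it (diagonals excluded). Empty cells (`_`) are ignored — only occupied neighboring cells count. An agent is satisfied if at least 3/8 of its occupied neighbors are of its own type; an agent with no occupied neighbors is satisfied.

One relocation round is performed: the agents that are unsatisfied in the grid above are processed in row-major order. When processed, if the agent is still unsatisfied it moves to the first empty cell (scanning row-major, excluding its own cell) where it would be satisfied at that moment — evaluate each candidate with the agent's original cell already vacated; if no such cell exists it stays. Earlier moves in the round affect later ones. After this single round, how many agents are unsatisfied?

Initially unsatisfied (in order): (2,1), (3,1), (4,2).
  (2,1) → (1,1).
  (3,1): now satisfied by earlier moves; stays.
  (4,2) → (1,2).
Resulting grid:
N N _ N _
_ _ S N N
S S S _ _
N _ S _ _
_ _ _ _ _
Unsatisfied now: (4,1).

1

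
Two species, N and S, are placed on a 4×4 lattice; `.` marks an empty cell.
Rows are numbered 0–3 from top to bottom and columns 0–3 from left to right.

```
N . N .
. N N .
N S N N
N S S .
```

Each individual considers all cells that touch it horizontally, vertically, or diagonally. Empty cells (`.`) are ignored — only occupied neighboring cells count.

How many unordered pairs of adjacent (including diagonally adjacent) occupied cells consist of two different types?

Scan each occupied cell's neighbors to the right and below (and the two forward diagonals) so each pair is counted once.
From row 0: 0 unlike of 3 pairs (running 0/3).
From row 1: 2 unlike of 7 pairs (running 2/10).
From row 2: 7 unlike of 11 pairs (running 9/21).
From row 3: 1 unlike of 2 pairs (running 10/23).
Total adjacent occupied pairs: 23; unlike-type pairs: 10.

10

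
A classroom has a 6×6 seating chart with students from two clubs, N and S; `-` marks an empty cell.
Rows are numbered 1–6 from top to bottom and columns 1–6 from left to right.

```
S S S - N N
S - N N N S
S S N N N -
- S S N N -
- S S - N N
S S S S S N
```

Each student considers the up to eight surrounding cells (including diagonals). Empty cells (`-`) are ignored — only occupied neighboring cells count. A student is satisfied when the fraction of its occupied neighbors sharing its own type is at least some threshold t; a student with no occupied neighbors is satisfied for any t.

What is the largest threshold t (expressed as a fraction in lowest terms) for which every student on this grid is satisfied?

0/1

Row 1: (1,1)S 2/2 · (1,2)S 3/4 · (1,3)S 1/3 · (1,5)N 3/4 · (1,6)N 2/3
Row 2: (2,1)S 4/4 · (2,3)N 3/6 · (2,4)N 6/7 · (2,5)N 5/6 · (2,6)S 0/4
Row 3: (3,1)S 3/3 · (3,2)S 4/6 · (3,3)N 4/7 · (3,4)N 7/8 · (3,5)N 5/6
Row 4: (4,2)S 5/6 · (4,3)S 4/7 · (4,4)N 5/7 · (4,5)N 5/5
Row 5: (5,2)S 6/6 · (5,3)S 6/7 · (5,5)N 4/6 · (5,6)N 3/4
Row 6: (6,1)S 2/2 · (6,2)S 4/4 · (6,3)S 4/4 · (6,4)S 3/4 · (6,5)S 1/4 · (6,6)N 2/3
The smallest same-type fraction is 0/4 at (2,6), which reduces to 0/1. Any threshold above that leaves this student unsatisfied.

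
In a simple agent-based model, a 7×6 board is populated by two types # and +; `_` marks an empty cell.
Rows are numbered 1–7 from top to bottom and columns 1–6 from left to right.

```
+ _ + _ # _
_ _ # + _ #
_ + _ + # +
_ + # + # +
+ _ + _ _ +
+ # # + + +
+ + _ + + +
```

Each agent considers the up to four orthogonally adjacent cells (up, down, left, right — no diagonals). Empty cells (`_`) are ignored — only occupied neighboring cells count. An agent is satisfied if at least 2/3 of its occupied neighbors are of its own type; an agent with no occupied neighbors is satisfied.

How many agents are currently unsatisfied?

14

Row 1: (1,1)+ 0/0 satisfied · (1,3)+ 0/1 not · (1,5)# 0/0 satisfied
Row 2: (2,3)# 0/2 not · (2,4)+ 1/2 not · (2,6)# 0/1 not
Row 3: (3,2)+ 1/1 satisfied · (3,4)+ 2/3 satisfied · (3,5)# 1/3 not · (3,6)+ 1/3 not
Row 4: (4,2)+ 1/2 not · (4,3)# 0/3 not · (4,4)+ 1/3 not · (4,5)# 1/3 not · (4,6)+ 2/3 satisfied
Row 5: (5,1)+ 1/1 satisfied · (5,3)+ 0/2 not · (5,6)+ 2/2 satisfied
Row 6: (6,1)+ 2/3 satisfied · (6,2)# 1/3 not · (6,3)# 1/3 not · (6,4)+ 2/3 satisfied · (6,5)+ 3/3 satisfied · (6,6)+ 3/3 satisfied
Row 7: (7,1)+ 2/2 satisfied · (7,2)+ 1/2 not · (7,4)+ 2/2 satisfied · (7,5)+ 3/3 satisfied · (7,6)+ 2/2 satisfied
Unsatisfied: (1,3), (2,3), (2,4), (2,6), (3,5), (3,6), (4,2), (4,3), (4,4), (4,5), (5,3), (6,2), (6,3), (7,2) — 14 in total.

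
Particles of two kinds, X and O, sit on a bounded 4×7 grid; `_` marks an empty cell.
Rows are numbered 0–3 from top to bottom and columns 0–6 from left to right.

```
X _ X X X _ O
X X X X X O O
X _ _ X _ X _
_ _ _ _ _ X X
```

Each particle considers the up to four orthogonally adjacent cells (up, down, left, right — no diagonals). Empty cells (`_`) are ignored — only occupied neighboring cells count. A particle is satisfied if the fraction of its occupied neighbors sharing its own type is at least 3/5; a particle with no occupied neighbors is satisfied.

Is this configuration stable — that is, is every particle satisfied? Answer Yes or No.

(0,0)X 1/1 ok
(0,2)X 2/2 ok
(0,3)X 3/3 ok
(0,4)X 2/2 ok
(0,6)O 1/1 ok
(1,0)X 3/3 ok
(1,1)X 2/2 ok
(1,2)X 3/3 ok
(1,3)X 4/4 ok
(1,4)X 2/3 ok
(1,5)O 1/3 unhappy
(1,6)O 2/2 ok
(2,0)X 1/1 ok
(2,3)X 1/1 ok
(2,5)X 1/2 unhappy
(3,5)X 2/2 ok
(3,6)X 1/1 ok
For instance (1,5) has only 1/3 same-type neighbors, below 3/5.

No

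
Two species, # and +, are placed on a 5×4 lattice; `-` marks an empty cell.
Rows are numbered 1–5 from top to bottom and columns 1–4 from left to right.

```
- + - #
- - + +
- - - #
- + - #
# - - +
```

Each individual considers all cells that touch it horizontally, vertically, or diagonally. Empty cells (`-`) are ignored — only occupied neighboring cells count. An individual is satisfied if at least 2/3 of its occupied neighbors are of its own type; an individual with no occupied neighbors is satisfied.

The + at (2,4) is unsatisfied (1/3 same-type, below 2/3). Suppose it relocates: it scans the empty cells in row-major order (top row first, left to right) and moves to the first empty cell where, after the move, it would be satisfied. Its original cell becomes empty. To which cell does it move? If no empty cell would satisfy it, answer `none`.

(1,1)

Vacating (2,4). Empty cells in order:
  (1,1): 1/1 same-type → satisfied — stop here.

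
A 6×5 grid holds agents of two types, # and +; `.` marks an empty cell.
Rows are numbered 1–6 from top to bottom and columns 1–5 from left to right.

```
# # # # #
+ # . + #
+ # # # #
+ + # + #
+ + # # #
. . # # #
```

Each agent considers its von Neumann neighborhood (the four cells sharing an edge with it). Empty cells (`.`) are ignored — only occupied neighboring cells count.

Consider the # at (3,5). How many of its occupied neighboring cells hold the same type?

Occupied neighbors of (3,5): (2,5)=#, (4,5)=#, (3,4)=#.
Same type (#): 3 of 3.

3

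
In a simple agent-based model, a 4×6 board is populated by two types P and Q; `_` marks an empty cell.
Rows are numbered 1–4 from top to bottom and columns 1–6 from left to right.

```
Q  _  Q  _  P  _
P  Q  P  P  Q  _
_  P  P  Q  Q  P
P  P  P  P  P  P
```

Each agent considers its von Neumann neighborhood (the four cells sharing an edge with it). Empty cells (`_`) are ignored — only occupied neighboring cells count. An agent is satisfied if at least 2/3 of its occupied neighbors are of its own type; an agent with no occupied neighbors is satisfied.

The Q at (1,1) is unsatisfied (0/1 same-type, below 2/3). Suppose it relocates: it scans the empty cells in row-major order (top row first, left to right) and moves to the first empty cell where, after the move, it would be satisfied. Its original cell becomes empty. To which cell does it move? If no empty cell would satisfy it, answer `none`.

Vacating (1,1). Empty cells in order:
  (1,2): 2/2 same-type → satisfied — stop here.

(1,2)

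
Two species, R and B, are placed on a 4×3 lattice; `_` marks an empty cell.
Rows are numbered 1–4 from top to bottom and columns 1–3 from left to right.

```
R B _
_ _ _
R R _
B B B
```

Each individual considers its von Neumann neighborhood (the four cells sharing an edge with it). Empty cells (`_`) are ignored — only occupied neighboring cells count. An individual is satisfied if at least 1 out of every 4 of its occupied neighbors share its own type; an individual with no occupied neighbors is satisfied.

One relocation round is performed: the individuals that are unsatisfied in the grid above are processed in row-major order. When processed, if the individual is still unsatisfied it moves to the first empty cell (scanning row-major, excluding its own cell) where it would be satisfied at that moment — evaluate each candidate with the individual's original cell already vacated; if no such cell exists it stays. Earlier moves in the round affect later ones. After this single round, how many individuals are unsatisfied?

0

Initially unsatisfied (in order): (1,1), (1,2).
  (1,1) → (2,1).
  (1,2): now satisfied by earlier moves; stays.
Resulting grid:
_ B _
R _ _
R R _
B B B
All satisfied now.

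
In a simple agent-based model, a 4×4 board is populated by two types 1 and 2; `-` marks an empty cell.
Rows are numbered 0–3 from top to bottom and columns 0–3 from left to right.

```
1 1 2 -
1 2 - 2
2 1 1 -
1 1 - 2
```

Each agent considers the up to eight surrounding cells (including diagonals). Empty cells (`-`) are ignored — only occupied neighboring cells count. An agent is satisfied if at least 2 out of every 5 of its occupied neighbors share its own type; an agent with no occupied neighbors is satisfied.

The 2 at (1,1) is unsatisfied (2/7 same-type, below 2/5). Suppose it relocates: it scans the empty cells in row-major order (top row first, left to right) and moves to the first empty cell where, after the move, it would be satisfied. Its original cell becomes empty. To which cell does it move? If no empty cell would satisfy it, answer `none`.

(0,3)

Vacating (1,1). Empty cells in order:
  (0,3): 2/2 same-type → satisfied — stop here.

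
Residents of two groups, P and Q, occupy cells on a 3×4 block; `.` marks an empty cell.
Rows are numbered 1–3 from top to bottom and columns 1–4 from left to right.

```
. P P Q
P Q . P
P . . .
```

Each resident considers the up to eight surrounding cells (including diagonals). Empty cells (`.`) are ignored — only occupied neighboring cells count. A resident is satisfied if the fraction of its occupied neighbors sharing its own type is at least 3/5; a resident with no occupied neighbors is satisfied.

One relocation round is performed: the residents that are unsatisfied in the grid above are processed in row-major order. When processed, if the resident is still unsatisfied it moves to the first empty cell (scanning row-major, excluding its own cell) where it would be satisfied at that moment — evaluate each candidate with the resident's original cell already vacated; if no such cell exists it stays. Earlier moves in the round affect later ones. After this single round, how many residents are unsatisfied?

1

Initially unsatisfied (in order): (1,3), (1,4), (2,2), (2,4), (3,1).
  (1,3) → (1,1).
  (1,4): no empty cell satisfies it; stays.
  (2,2): no empty cell satisfies it; stays.
  (2,4) → (3,2).
  (3,1): now satisfied by earlier moves; stays.
Resulting grid:
P P . Q
P Q . .
P P . .
Unsatisfied now: (2,2).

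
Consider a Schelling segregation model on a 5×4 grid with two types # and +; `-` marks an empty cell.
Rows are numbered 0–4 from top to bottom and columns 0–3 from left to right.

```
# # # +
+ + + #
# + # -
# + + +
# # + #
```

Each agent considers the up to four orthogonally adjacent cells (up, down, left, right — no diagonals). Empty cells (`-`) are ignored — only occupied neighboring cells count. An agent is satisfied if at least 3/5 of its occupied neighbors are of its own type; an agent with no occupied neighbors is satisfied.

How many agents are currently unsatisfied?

14

Row 0: (0,0)# 1/2 not · (0,1)# 2/3 satisfied · (0,2)# 1/3 not · (0,3)+ 0/2 not
Row 1: (1,0)+ 1/3 not · (1,1)+ 3/4 satisfied · (1,2)+ 1/4 not · (1,3)# 0/2 not
Row 2: (2,0)# 1/3 not · (2,1)+ 2/4 not · (2,2)# 0/3 not
Row 3: (3,0)# 2/3 satisfied · (3,1)+ 2/4 not · (3,2)+ 3/4 satisfied · (3,3)+ 1/2 not
Row 4: (4,0)# 2/2 satisfied · (4,1)# 1/3 not · (4,2)+ 1/3 not · (4,3)# 0/2 not
Unsatisfied: (0,0), (0,2), (0,3), (1,0), (1,2), (1,3), (2,0), (2,1), (2,2), (3,1), (3,3), (4,1), (4,2), (4,3) — 14 in total.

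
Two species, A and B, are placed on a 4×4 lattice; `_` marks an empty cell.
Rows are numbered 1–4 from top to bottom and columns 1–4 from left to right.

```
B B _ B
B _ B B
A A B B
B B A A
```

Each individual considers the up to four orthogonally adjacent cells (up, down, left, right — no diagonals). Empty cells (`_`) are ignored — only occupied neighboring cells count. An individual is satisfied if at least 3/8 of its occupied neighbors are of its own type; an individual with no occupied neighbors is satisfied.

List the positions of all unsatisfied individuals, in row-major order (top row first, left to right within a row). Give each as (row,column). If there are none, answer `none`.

(3,1), (3,2), (4,2), (4,3)

Row 1: (1,1)B 2/2 satisfied · (1,2)B 1/1 satisfied · (1,4)B 1/1 satisfied
Row 2: (2,1)B 1/2 satisfied · (2,3)B 2/2 satisfied · (2,4)B 3/3 satisfied
Row 3: (3,1)A 1/3 not · (3,2)A 1/3 not · (3,3)B 2/4 satisfied · (3,4)B 2/3 satisfied
Row 4: (4,1)B 1/2 satisfied · (4,2)B 1/3 not · (4,3)A 1/3 not · (4,4)A 1/2 satisfied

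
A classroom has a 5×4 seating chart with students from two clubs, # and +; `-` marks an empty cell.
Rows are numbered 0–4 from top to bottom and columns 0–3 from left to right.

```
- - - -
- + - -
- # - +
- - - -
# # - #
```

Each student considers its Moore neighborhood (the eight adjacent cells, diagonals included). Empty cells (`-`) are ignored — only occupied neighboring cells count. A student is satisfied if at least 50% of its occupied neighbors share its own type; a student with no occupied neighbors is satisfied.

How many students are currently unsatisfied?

2

Row 1: (1,1)+ 0/1 ✗
Row 2: (2,1)# 0/1 ✗ · (2,3)+ 0/0 ✓
Row 4: (4,0)# 1/1 ✓ · (4,1)# 1/1 ✓ · (4,3)# 0/0 ✓
Unsatisfied: (1,1), (2,1) — 2 in total.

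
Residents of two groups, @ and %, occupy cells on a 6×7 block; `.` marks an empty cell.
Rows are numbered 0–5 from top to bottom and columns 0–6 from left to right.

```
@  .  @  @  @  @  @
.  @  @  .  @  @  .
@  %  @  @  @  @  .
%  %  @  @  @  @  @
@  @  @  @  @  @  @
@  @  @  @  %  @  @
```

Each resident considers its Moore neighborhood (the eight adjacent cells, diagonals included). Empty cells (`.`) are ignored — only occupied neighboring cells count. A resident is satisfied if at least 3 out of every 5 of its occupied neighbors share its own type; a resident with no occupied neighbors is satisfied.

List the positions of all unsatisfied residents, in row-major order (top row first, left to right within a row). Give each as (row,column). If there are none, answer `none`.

Row 0: (0,0)@ 1/1 ✓ · (0,2)@ 3/3 ✓ · (0,3)@ 4/4 ✓ · (0,4)@ 4/4 ✓ · (0,5)@ 4/4 ✓ · (0,6)@ 2/2 ✓
Row 1: (1,1)@ 5/6 ✓ · (1,2)@ 5/6 ✓ · (1,4)@ 7/7 ✓ · (1,5)@ 6/6 ✓
Row 2: (2,0)@ 1/4 ✗ · (2,1)% 2/7 ✗ · (2,2)@ 5/7 ✓ · (2,3)@ 7/7 ✓ · (2,4)@ 7/7 ✓ · (2,5)@ 6/6 ✓
Row 3: (3,0)% 2/5 ✗ · (3,1)% 2/8 ✗ · (3,2)@ 6/8 ✓ · (3,3)@ 8/8 ✓ · (3,4)@ 8/8 ✓ · (3,5)@ 7/7 ✓ · (3,6)@ 4/4 ✓
Row 4: (4,0)@ 3/5 ✓ · (4,1)@ 6/8 ✓ · (4,2)@ 7/8 ✓ · (4,3)@ 7/8 ✓ · (4,4)@ 7/8 ✓ · (4,5)@ 7/8 ✓ · (4,6)@ 5/5 ✓
Row 5: (5,0)@ 3/3 ✓ · (5,1)@ 5/5 ✓ · (5,2)@ 5/5 ✓ · (5,3)@ 4/5 ✓ · (5,4)% 0/5 ✗ · (5,5)@ 4/5 ✓ · (5,6)@ 3/3 ✓

(2,0), (2,1), (3,0), (3,1), (5,4)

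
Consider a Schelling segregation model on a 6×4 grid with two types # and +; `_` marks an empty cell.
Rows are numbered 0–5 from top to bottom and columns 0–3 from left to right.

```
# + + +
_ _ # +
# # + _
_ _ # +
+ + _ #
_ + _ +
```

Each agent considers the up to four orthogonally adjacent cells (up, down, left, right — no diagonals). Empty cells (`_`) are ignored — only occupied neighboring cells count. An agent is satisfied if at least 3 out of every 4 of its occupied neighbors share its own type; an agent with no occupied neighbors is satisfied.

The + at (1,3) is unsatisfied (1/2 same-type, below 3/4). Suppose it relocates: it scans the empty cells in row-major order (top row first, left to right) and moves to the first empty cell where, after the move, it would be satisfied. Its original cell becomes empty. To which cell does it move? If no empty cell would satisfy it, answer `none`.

Vacating (1,3). Empty cells in order:
  (1,0): 0/2 same-type → still unsatisfied.
  (1,1): 1/3 same-type → still unsatisfied.
  (2,3): 2/2 same-type → satisfied — stop here.

(2,3)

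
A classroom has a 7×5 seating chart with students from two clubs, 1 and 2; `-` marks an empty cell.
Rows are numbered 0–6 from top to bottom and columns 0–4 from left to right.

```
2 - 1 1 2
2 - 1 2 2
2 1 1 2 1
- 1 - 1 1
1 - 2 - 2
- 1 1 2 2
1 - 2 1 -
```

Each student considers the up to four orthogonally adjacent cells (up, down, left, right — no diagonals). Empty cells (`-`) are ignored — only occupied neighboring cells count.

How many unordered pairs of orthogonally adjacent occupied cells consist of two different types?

Scan each occupied cell's neighbors to the right and below so each pair is counted once.
From row 0: 2 unlike of 6 pairs (running 2/6).
From row 1: 2 unlike of 6 pairs (running 4/12).
From row 2: 4 unlike of 7 pairs (running 8/19).
From row 3: 1 unlike of 2 pairs (running 9/21).
From row 4: 1 unlike of 2 pairs (running 10/23).
From row 5: 3 unlike of 5 pairs (running 13/28).
From row 6: 1 unlike of 1 pairs (running 14/29).
Total adjacent occupied pairs: 29; unlike-type pairs: 14.

14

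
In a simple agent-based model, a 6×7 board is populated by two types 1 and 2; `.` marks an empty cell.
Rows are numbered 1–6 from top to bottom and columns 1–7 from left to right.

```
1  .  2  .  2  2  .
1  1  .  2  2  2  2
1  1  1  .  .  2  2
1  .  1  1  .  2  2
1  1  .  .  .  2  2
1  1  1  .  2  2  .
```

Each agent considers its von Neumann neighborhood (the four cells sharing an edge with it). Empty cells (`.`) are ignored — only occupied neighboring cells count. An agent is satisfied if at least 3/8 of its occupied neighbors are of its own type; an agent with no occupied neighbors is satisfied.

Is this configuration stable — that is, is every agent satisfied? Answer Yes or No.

(1,1)1 1/1 ✓
(1,3)2 0/0 ✓
(1,5)2 2/2 ✓
(1,6)2 2/2 ✓
(2,1)1 3/3 ✓
(2,2)1 2/2 ✓
(2,4)2 1/1 ✓
(2,5)2 3/3 ✓
(2,6)2 4/4 ✓
(2,7)2 2/2 ✓
(3,1)1 3/3 ✓
(3,2)1 3/3 ✓
(3,3)1 2/2 ✓
(3,6)2 3/3 ✓
(3,7)2 3/3 ✓
(4,1)1 2/2 ✓
(4,3)1 2/2 ✓
(4,4)1 1/1 ✓
(4,6)2 3/3 ✓
(4,7)2 3/3 ✓
(5,1)1 3/3 ✓
(5,2)1 2/2 ✓
(5,6)2 3/3 ✓
(5,7)2 2/2 ✓
(6,1)1 2/2 ✓
(6,2)1 3/3 ✓
(6,3)1 1/1 ✓
(6,5)2 1/1 ✓
(6,6)2 2/2 ✓
All meet the threshold, so the configuration is stable.

Yes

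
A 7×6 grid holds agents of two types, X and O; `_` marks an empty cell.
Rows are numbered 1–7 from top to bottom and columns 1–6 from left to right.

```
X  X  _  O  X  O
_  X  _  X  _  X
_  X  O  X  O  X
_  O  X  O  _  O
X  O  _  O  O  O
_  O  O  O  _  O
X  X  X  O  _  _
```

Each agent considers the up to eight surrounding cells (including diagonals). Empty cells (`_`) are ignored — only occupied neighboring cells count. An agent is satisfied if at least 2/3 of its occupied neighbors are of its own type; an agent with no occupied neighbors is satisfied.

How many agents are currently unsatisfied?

18

Row 1: (1,1)X 2/2 satisfied · (1,2)X 2/2 satisfied · (1,4)O 0/2 not · (1,5)X 2/4 not · (1,6)O 0/2 not
Row 2: (2,2)X 3/4 satisfied · (2,4)X 2/5 not · (2,6)X 2/4 not
Row 3: (3,2)X 2/4 not · (3,3)O 2/7 not · (3,4)X 2/5 not · (3,5)O 2/6 not · (3,6)X 1/3 not
Row 4: (4,2)O 2/5 not · (4,3)X 2/7 not · (4,4)O 4/6 satisfied · (4,6)O 3/4 satisfied
Row 5: (5,1)X 0/3 not · (5,2)O 3/5 not · (5,4)O 4/5 satisfied · (5,5)O 6/6 satisfied · (5,6)O 3/3 satisfied
Row 6: (6,2)O 2/6 not · (6,3)O 5/7 satisfied · (6,4)O 4/5 satisfied · (6,6)O 2/2 satisfied
Row 7: (7,1)X 1/2 not · (7,2)X 2/4 not · (7,3)X 1/5 not · (7,4)O 2/3 satisfied
Unsatisfied: (1,4), (1,5), (1,6), (2,4), (2,6), (3,2), (3,3), (3,4), (3,5), (3,6), (4,2), (4,3), (5,1), (5,2), (6,2), (7,1), (7,2), (7,3) — 18 in total.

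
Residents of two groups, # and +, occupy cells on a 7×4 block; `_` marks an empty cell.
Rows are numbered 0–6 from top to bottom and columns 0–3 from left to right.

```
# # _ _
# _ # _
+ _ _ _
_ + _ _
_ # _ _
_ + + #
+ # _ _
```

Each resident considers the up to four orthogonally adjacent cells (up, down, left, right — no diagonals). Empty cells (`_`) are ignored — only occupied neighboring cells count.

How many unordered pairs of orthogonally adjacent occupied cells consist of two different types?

Scan each occupied cell's neighbors to the right and below so each pair is counted once.
From row 0: 0 unlike of 2 pairs (running 0/2).
From row 1: 1 unlike of 1 pairs (running 1/3).
From row 3: 1 unlike of 1 pairs (running 2/4).
From row 4: 1 unlike of 1 pairs (running 3/5).
From row 5: 2 unlike of 3 pairs (running 5/8).
From row 6: 1 unlike of 1 pairs (running 6/9).
Total adjacent occupied pairs: 9; unlike-type pairs: 6.

6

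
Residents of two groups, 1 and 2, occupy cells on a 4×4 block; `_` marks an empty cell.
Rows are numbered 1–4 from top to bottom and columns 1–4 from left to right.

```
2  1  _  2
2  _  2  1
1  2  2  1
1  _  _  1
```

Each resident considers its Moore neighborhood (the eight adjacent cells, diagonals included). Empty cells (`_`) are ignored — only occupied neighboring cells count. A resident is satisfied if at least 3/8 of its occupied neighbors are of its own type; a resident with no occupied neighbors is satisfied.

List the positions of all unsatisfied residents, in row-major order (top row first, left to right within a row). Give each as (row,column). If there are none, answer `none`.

(1,2), (2,4), (3,1)

(1,1)2 1/2 ok
(1,2)1 0/3 unhappy
(1,4)2 1/2 ok
(2,1)2 2/4 ok
(2,3)2 3/6 ok
(2,4)1 1/4 unhappy
(3,1)1 1/3 unhappy
(3,2)2 3/5 ok
(3,3)2 2/5 ok
(3,4)1 2/4 ok
(4,1)1 1/2 ok
(4,4)1 1/2 ok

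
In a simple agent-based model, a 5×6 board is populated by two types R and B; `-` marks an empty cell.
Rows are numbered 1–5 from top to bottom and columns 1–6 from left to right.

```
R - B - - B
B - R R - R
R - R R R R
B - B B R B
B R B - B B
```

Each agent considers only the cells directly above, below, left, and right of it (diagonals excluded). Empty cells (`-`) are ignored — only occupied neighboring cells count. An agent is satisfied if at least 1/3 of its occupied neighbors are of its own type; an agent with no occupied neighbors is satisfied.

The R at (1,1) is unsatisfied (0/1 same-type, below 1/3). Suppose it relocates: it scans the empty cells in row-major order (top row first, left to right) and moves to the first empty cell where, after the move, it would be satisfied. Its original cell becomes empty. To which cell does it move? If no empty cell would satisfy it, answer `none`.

Vacating (1,1). Empty cells in order:
  (1,2): 0/1 same-type → still unsatisfied.
  (1,4): 1/2 same-type → satisfied — stop here.

(1,4)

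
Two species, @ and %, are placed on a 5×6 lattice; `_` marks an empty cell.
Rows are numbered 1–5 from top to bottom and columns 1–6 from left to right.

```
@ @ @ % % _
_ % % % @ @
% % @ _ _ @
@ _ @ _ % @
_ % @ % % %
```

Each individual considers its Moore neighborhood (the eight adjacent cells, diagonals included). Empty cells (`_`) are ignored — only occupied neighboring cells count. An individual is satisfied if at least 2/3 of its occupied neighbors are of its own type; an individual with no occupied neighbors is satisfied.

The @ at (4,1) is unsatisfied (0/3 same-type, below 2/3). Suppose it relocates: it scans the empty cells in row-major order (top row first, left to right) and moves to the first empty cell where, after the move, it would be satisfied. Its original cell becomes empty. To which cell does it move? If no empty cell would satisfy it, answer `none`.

Vacating (4,1). Empty cells in order:
  (1,6): 2/3 same-type → satisfied — stop here.

(1,6)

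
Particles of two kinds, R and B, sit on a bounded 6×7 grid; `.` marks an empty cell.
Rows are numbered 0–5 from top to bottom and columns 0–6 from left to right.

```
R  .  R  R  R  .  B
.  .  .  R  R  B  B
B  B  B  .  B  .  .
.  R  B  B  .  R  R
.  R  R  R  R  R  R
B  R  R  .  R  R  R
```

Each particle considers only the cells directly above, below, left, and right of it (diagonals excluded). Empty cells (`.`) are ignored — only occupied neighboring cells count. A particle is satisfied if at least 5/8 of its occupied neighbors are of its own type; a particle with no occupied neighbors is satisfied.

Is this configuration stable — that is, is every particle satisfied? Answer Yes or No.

Row 0: (0,0)R 0/0 ✓ · (0,2)R 1/1 ✓ · (0,3)R 3/3 ✓ · (0,4)R 2/2 ✓ · (0,6)B 1/1 ✓
Row 1: (1,3)R 2/2 ✓ · (1,4)R 2/4 ✗ · (1,5)B 1/2 ✗ · (1,6)B 2/2 ✓
Row 2: (2,0)B 1/1 ✓ · (2,1)B 2/3 ✓ · (2,2)B 2/2 ✓ · (2,4)B 0/1 ✗
Row 3: (3,1)R 1/3 ✗ · (3,2)B 2/4 ✗ · (3,3)B 1/2 ✗ · (3,5)R 2/2 ✓ · (3,6)R 2/2 ✓
Row 4: (4,1)R 3/3 ✓ · (4,2)R 3/4 ✓ · (4,3)R 2/3 ✓ · (4,4)R 3/3 ✓ · (4,5)R 4/4 ✓ · (4,6)R 3/3 ✓
Row 5: (5,0)B 0/1 ✗ · (5,1)R 2/3 ✓ · (5,2)R 2/2 ✓ · (5,4)R 2/2 ✓ · (5,5)R 3/3 ✓ · (5,6)R 2/2 ✓
For instance (1,4) has only 2/4 same-type neighbors, below 5/8.

No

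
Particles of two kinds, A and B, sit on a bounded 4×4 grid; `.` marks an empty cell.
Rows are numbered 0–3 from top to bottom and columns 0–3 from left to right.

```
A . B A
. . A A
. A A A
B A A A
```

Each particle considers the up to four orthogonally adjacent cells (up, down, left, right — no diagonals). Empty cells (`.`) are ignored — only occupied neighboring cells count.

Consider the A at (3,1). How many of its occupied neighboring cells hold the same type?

2

Occupied neighbors of (3,1): (2,1)=A, (3,0)=B, (3,2)=A.
Same type (A): 2 of 3.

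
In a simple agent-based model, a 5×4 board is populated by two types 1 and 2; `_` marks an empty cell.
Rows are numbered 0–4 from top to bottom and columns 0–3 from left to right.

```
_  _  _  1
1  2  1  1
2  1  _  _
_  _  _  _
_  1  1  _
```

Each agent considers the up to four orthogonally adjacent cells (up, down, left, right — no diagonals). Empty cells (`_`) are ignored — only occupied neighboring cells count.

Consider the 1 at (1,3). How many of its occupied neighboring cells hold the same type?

2

Occupied neighbors of (1,3): (0,3)=1, (1,2)=1.
Same type (1): 2 of 2.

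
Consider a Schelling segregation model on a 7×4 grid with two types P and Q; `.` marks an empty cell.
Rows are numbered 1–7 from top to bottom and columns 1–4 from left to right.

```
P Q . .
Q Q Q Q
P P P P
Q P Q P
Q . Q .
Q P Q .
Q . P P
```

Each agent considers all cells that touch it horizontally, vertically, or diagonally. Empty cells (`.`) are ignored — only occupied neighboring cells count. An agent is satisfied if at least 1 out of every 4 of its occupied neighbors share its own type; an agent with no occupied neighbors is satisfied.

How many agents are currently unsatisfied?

3

(1,1)P 0/3 unhappy
(1,2)Q 3/4 ok
(2,1)Q 2/5 ok
(2,2)Q 3/7 ok
(2,3)Q 3/6 ok
(2,4)Q 1/3 ok
(3,1)P 2/5 ok
(3,2)P 3/8 ok
(3,3)P 4/8 ok
(3,4)P 2/5 ok
(4,1)Q 1/4 ok
(4,2)P 3/7 ok
(4,3)Q 1/6 unhappy
(4,4)P 2/4 ok
(5,1)Q 2/4 ok
(5,3)Q 2/5 ok
(6,1)Q 2/3 ok
(6,2)P 1/6 unhappy
(6,3)Q 1/4 ok
(7,1)Q 1/2 ok
(7,3)P 2/3 ok
(7,4)P 1/2 ok
Unsatisfied: (1,1), (4,3), (6,2) — 3 in total.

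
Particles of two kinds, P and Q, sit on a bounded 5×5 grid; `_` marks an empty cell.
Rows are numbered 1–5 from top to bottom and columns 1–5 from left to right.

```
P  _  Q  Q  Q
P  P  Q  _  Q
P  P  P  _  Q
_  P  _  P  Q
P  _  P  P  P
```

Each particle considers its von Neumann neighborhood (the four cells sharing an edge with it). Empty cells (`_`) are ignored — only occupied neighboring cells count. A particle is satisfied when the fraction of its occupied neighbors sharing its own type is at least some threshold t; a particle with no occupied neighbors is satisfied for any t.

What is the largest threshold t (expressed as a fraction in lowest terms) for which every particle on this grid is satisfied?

1/3

Row 1: (1,1)P 1/1 · (1,3)Q 2/2 · (1,4)Q 2/2 · (1,5)Q 2/2
Row 2: (2,1)P 3/3 · (2,2)P 2/3 · (2,3)Q 1/3 · (2,5)Q 2/2
Row 3: (3,1)P 2/2 · (3,2)P 4/4 · (3,3)P 1/2 · (3,5)Q 2/2
Row 4: (4,2)P 1/1 · (4,4)P 1/2 · (4,5)Q 1/3
Row 5: (5,1)P — no occupied neighbors · (5,3)P 1/1 · (5,4)P 3/3 · (5,5)P 1/2
The smallest same-type fraction is 1/3 at (2,3), which reduces to 1/3. Any threshold above that leaves this particle unsatisfied.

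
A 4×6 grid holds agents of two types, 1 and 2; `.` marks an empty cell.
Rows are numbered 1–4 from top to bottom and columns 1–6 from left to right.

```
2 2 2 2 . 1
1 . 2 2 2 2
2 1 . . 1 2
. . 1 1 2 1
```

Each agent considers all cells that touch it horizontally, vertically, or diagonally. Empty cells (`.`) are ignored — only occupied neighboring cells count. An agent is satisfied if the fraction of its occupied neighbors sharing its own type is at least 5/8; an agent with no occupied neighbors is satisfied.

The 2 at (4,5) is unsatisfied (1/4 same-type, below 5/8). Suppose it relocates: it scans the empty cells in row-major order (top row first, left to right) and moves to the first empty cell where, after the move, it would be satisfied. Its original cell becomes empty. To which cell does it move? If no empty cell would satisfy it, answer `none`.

(1,5)

Vacating (4,5). Empty cells in order:
  (1,5): 4/5 same-type → satisfied — stop here.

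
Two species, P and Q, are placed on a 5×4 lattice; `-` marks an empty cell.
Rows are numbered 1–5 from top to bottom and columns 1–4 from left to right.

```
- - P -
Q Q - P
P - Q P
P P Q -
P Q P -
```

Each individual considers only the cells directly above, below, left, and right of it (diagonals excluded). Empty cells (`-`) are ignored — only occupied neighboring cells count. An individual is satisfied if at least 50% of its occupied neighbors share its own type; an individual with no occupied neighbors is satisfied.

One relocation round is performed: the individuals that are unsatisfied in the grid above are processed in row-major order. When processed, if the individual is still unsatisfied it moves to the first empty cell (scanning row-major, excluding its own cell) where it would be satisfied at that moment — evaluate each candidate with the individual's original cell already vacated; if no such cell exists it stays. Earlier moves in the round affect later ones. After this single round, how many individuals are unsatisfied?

1

Initially unsatisfied (in order): (4,2), (4,3), (5,2), (5,3).
  (4,2) → (1,2).
  (4,3): now satisfied by earlier moves; stays.
  (5,2) → (1,1).
  (5,3) → (1,4).
Resulting grid:
Q P P P
Q Q - P
P - Q P
P - Q -
P - - -
Unsatisfied now: (1,2).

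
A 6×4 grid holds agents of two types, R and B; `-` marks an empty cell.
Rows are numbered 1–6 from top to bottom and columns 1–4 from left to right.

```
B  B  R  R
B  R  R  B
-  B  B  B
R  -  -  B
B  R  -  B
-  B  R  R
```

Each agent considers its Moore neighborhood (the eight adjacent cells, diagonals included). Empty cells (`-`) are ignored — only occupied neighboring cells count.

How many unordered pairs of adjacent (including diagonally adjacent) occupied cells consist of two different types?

20

Scan each occupied cell's neighbors to the right and below (and the two forward diagonals) so each pair is counted once.
Row 1: B(1,1)–B(1,2)= B(1,1)–B(2,1)= B(1,1)–R(2,2)≠ B(1,2)–R(1,3)≠ B(1,2)–R(2,2)≠ B(1,2)–R(2,3)≠ B(1,2)–B(2,1)= R(1,3)–R(1,4)= R(1,3)–R(2,3)= R(1,3)–B(2,4)≠ R(1,3)–R(2,2)= R(1,4)–B(2,4)≠ R(1,4)–R(2,3)=  → 6/13 unlike.
Row 2: B(2,1)–R(2,2)≠ B(2,1)–B(3,2)= R(2,2)–R(2,3)= R(2,2)–B(3,2)≠ R(2,2)–B(3,3)≠ R(2,3)–B(2,4)≠ R(2,3)–B(3,3)≠ R(2,3)–B(3,4)≠ R(2,3)–B(3,2)≠ B(2,4)–B(3,4)= B(2,4)–B(3,3)=  → 7/11 unlike.
Row 3: B(3,2)–B(3,3)= B(3,2)–R(4,1)≠ B(3,3)–B(3,4)= B(3,3)–B(4,4)= B(3,4)–B(4,4)=  → 1/5 unlike.
Row 4: R(4,1)–B(5,1)≠ R(4,1)–R(5,2)= B(4,4)–B(5,4)=  → 1/3 unlike.
Row 5: B(5,1)–R(5,2)≠ B(5,1)–B(6,2)= R(5,2)–B(6,2)≠ R(5,2)–R(6,3)= B(5,4)–R(6,4)≠ B(5,4)–R(6,3)≠  → 4/6 unlike.
Row 6: B(6,2)–R(6,3)≠ R(6,3)–R(6,4)=  → 1/2 unlike.
Total adjacent occupied pairs: 40; unlike-type pairs: 20.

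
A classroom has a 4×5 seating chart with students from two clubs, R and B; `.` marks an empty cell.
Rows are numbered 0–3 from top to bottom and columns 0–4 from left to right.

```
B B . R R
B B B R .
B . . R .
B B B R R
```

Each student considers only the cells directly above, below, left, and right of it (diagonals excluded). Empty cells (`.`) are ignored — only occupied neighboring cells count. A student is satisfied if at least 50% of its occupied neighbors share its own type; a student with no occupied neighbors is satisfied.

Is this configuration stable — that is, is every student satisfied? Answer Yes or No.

Row 0: (0,0)B 2/2 satisfied · (0,1)B 2/2 satisfied · (0,3)R 2/2 satisfied · (0,4)R 1/1 satisfied
Row 1: (1,0)B 3/3 satisfied · (1,1)B 3/3 satisfied · (1,2)B 1/2 satisfied · (1,3)R 2/3 satisfied
Row 2: (2,0)B 2/2 satisfied · (2,3)R 2/2 satisfied
Row 3: (3,0)B 2/2 satisfied · (3,1)B 2/2 satisfied · (3,2)B 1/2 satisfied · (3,3)R 2/3 satisfied · (3,4)R 1/1 satisfied
All meet the threshold, so the configuration is stable.

Yes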